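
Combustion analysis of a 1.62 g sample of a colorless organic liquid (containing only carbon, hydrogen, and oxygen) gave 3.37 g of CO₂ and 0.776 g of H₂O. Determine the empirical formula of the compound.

mol C = 3.37 g CO₂ ÷ 44.009 g/mol = 0.07658 mol
mol H = 2 × 0.776 g H₂O ÷ 18.015 g/mol = 0.08615 mol
mass O = 1.62 − (0.9197 + 0.08684) = 0.6134 g → mol O = 0.6134 ÷ 15.999 = 0.03834 mol
Divide by the smallest (0.03834 mol): C 1.997, H 2.247, O 1.000
Multiplying each by 4 gives whole numbers: C 7.99, H 8.99, O 4.00

C8H9O4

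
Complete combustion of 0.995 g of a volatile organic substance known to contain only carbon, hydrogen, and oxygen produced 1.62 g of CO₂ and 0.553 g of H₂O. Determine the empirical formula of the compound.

mol C = 1.62 g CO₂ ÷ 44.009 g/mol = 0.03681 mol
mol H = 2 × 0.553 g H₂O ÷ 18.015 g/mol = 0.06139 mol
mass O = 0.995 − (0.4421 + 0.06188) = 0.4910 g → mol O = 0.4910 ÷ 15.999 = 0.03069 mol
Divide by the smallest (0.03069 mol): C 1.199, H 2.001, O 1.000
Multiplying each by 5 gives whole numbers: C 6.00, H 10.00, O 5.00

C6H10O5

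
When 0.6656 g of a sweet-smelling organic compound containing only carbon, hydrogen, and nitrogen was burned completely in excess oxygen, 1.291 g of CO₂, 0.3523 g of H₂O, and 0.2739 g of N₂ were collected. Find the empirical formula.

C3H4N2

mol C = 1.291 g CO₂ ÷ 44.009 g/mol = 0.029335 mol
mol H = 2 × 0.3523 g H₂O ÷ 18.015 g/mol = 0.039112 mol
mol N = 2 × 0.2739 g N₂ ÷ 28.014 g/mol = 0.019555 mol
Divide by the smallest (0.019555 mol): C 1.500, H 2.000, N 1.000
Multiplying each by 2 gives whole numbers: C 3.00, H 4.00, N 2.00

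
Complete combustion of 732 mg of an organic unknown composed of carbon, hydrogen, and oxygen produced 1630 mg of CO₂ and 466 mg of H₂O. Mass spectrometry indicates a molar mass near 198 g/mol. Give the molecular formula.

C10H14O4

mol C = 1.63 g CO₂ ÷ 44.009 g/mol = 0.03704 mol
mol H = 2 × 0.466 g H₂O ÷ 18.015 g/mol = 0.05173 mol
mass O = 0.732 − (0.4449 + 0.05215) = 0.2350 g → mol O = 0.2350 ÷ 15.999 = 0.01469 mol
Divide by the smallest (0.01469 mol): C 2.522, H 3.522, O 1.000
Multiplying each by 2 gives whole numbers: C 5.04, H 7.04, O 2.00
Empirical formula: C5H7O2
Empirical-formula mass = 99.11 g/mol; 198 ÷ 99.11 ≈ 2, so the molecular formula is C10H14O4.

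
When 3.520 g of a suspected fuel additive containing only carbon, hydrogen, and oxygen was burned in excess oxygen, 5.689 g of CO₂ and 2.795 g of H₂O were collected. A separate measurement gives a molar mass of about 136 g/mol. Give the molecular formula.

C5H12O4

mol C = 5.689 g CO₂ ÷ 44.009 g/mol = 0.12927 mol
mol H = 2 × 2.795 g H₂O ÷ 18.015 g/mol = 0.31030 mol
mass O = 3.520 − (1.5527 + 0.31278) = 1.6546 g → mol O = 1.6546 ÷ 15.999 = 0.10342 mol
Divide by the smallest (0.10342 mol): C 1.250, H 3.000, O 1.000
Multiplying each by 4 gives whole numbers: C 5.00, H 12.00, O 4.00
Empirical formula: C5H12O4
Empirical-formula mass = 136.15 g/mol; 136 ÷ 136.15 ≈ 1, so the molecular formula is C5H12O4.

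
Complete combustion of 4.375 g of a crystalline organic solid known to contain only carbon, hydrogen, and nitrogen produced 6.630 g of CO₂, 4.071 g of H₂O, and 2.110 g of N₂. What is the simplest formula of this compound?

mol C = 6.630 g CO₂ ÷ 44.009 g/mol = 0.15065 mol
mol H = 2 × 4.071 g H₂O ÷ 18.015 g/mol = 0.45196 mol
mol N = 2 × 2.110 g N₂ ÷ 28.014 g/mol = 0.15064 mol
Divide by the smallest (0.15064 mol): C 1.000, H 3.000, N 1.000

CH3N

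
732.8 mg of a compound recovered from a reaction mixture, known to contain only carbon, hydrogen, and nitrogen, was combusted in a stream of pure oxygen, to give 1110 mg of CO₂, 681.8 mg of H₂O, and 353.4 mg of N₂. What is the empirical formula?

CH3N

mol C = 1.110 g CO₂ ÷ 44.009 g/mol = 0.025222 mol
mol H = 2 × 0.6818 g H₂O ÷ 18.015 g/mol = 0.075692 mol
mol N = 2 × 0.3534 g N₂ ÷ 28.014 g/mol = 0.025230 mol
Divide by the smallest (0.025222 mol): C 1.000, H 3.001, N 1.000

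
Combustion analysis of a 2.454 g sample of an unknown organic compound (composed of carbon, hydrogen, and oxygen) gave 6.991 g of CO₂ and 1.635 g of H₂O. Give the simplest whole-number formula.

C7H8O

mol C = 6.991 g CO₂ ÷ 44.009 g/mol = 0.15885 mol
mol H = 2 × 1.635 g H₂O ÷ 18.015 g/mol = 0.18152 mol
mass O = 2.454 − (1.9080 + 0.18297) = 0.36304 g → mol O = 0.36304 ÷ 15.999 = 0.022691 mol
Divide by the smallest (0.022691 mol): C 7.001, H 7.999, O 1.000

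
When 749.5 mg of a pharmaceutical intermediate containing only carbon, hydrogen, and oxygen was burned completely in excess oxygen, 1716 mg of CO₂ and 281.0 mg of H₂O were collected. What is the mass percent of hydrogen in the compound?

4.20%

mol C = 1.716 g CO₂ ÷ 44.009 g/mol = 0.038992 mol
mol H = 2 × 0.2810 g H₂O ÷ 18.015 g/mol = 0.031196 mol
mass O = 0.7495 − (0.46833 + 0.031446) = 0.24972 g → mol O = 0.24972 ÷ 15.999 = 0.015609 mol
mass % H = 0.031446 g ÷ 0.7495 g × 100%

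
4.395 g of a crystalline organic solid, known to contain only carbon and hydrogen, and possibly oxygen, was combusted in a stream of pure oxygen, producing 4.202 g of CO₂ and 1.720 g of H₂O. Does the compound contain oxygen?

yes

mol C = 4.202 g CO₂ ÷ 44.009 g/mol = 0.095480 mol
mol H = 2 × 1.720 g H₂O ÷ 18.015 g/mol = 0.19095 mol
C and H account for only 1.3393 g of the 4.395 g sample; the remaining 3.0557 g must be oxygen.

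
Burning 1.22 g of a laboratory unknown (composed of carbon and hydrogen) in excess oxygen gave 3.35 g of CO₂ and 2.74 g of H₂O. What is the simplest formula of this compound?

mol C = 3.35 g CO₂ ÷ 44.009 g/mol = 0.07612 mol
mol H = 2 × 2.74 g H₂O ÷ 18.015 g/mol = 0.3042 mol
Divide by the smallest (0.07612 mol): C 1.000, H 3.996

CH4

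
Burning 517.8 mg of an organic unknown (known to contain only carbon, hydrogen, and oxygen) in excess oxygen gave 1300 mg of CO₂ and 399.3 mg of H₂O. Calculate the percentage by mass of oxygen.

mol C = 1.300 g CO₂ ÷ 44.009 g/mol = 0.029539 mol
mol H = 2 × 0.3993 g H₂O ÷ 18.015 g/mol = 0.044330 mol
mass O = 0.5178 − (0.35480 + 0.044684) = 0.11832 g → mol O = 0.11832 ÷ 15.999 = 0.0073953 mol
mass % O = 0.11832 g ÷ 0.5178 g × 100%

22.85%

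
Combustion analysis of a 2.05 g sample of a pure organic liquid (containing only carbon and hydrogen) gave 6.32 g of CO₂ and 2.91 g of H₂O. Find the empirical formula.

mol C = 6.32 g CO₂ ÷ 44.009 g/mol = 0.1436 mol
mol H = 2 × 2.91 g H₂O ÷ 18.015 g/mol = 0.3231 mol
Divide by the smallest (0.1436 mol): C 1.000, H 2.250
Multiplying each by 4 gives whole numbers: C 4.00, H 9.00

C4H9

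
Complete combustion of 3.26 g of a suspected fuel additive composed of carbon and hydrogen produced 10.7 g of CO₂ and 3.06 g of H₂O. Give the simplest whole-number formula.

mol C = 10.7 g CO₂ ÷ 44.009 g/mol = 0.2431 mol
mol H = 2 × 3.06 g H₂O ÷ 18.015 g/mol = 0.3397 mol
Divide by the smallest (0.2431 mol): C 1.000, H 1.397
Multiplying each by 5 gives whole numbers: C 5.00, H 6.99

C5H7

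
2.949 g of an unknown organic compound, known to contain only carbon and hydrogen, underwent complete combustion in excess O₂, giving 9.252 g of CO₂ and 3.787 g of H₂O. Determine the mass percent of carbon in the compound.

85.62%

mol C = 9.252 g CO₂ ÷ 44.009 g/mol = 0.21023 mol
mol H = 2 × 3.787 g H₂O ÷ 18.015 g/mol = 0.42043 mol
mass % C = 2.5251 g ÷ 2.949 g × 100%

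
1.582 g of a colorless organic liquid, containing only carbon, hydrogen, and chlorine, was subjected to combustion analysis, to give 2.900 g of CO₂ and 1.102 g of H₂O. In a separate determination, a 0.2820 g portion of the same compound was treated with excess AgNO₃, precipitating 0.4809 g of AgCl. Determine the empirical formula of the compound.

C7H13Cl2

mol C = 2.900 g CO₂ ÷ 44.009 g/mol = 0.065896 mol
mol H = 2 × 1.102 g H₂O ÷ 18.015 g/mol = 0.12234 mol
From the AgCl data: mol Cl per gram of compound = (0.4809 ÷ 143.318) ÷ 0.2820 = 0.011899 mol/g, so in the 1.582 g combustion sample mol Cl = 0.018824 mol
Divide by the smallest (0.018824 mol): C 3.501, H 6.499, Cl 1.000
Multiplying each by 2 gives whole numbers: C 7.00, H 13.00, Cl 2.00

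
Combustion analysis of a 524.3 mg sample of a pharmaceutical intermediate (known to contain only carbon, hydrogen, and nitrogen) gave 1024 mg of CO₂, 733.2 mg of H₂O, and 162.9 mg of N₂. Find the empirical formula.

mol C = 1.024 g CO₂ ÷ 44.009 g/mol = 0.023268 mol
mol H = 2 × 0.7332 g H₂O ÷ 18.015 g/mol = 0.081399 mol
mol N = 2 × 0.1629 g N₂ ÷ 28.014 g/mol = 0.011630 mol
Divide by the smallest (0.011630 mol): C 2.001, H 6.999, N 1.000

C2H7N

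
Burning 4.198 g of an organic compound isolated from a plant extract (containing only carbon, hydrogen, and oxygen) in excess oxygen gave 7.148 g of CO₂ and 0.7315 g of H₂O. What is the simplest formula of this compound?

mol C = 7.148 g CO₂ ÷ 44.009 g/mol = 0.16242 mol
mol H = 2 × 0.7315 g H₂O ÷ 18.015 g/mol = 0.081210 mol
mass O = 4.198 − (1.9508 + 0.081860) = 2.1653 g → mol O = 2.1653 ÷ 15.999 = 0.13534 mol
Divide by the smallest (0.081210 mol): C 2.000, H 1.000, O 1.667
Multiplying each by 3 gives whole numbers: C 6.00, H 3.00, O 5.00

C6H3O5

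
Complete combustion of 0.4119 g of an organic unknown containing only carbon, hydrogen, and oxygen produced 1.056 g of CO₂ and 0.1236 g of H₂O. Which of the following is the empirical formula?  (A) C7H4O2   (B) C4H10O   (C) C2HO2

mol C = 1.056 g CO₂ ÷ 44.009 g/mol = 0.023995 mol
mol H = 2 × 0.1236 g H₂O ÷ 18.015 g/mol = 0.013722 mol
mass O = 0.4119 − (0.28821 + 0.013832) = 0.10986 g → mol O = 0.10986 ÷ 15.999 = 0.0068669 mol
Divide by the smallest (0.0068669 mol): C 3.494, H 1.998, O 1.000
Multiplying each by 2 gives whole numbers: C 6.99, H 4.00, O 2.00

(A) C7H4O2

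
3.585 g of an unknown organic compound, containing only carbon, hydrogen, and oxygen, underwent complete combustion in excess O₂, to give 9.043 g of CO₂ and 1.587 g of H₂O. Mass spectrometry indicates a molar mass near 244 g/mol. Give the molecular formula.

C14H12O4

mol C = 9.043 g CO₂ ÷ 44.009 g/mol = 0.20548 mol
mol H = 2 × 1.587 g H₂O ÷ 18.015 g/mol = 0.17619 mol
mass O = 3.585 − (2.4680 + 0.17760) = 0.93938 g → mol O = 0.93938 ÷ 15.999 = 0.058715 mol
Divide by the smallest (0.058715 mol): C 3.500, H 3.001, O 1.000
Multiplying each by 2 gives whole numbers: C 7.00, H 6.00, O 2.00
Empirical formula: C7H6O2
Empirical-formula mass = 122.12 g/mol; 244 ÷ 122.12 ≈ 2, so the molecular formula is C14H12O4.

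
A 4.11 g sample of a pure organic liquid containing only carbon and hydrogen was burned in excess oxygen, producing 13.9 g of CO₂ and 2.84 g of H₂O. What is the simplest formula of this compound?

mol C = 13.9 g CO₂ ÷ 44.009 g/mol = 0.3158 mol
mol H = 2 × 2.84 g H₂O ÷ 18.015 g/mol = 0.3153 mol
Divide by the smallest (0.3153 mol): C 1.002, H 1.000

CH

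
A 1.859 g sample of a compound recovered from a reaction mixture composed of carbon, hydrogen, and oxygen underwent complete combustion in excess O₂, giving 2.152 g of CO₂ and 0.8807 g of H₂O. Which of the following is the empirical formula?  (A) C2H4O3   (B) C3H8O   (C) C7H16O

mol C = 2.152 g CO₂ ÷ 44.009 g/mol = 0.048899 mol
mol H = 2 × 0.8807 g H₂O ÷ 18.015 g/mol = 0.097774 mol
mass O = 1.859 − (0.58733 + 0.098556) = 1.1731 g → mol O = 1.1731 ÷ 15.999 = 0.073324 mol
Divide by the smallest (0.048899 mol): C 1.000, H 2.000, O 1.500
Multiplying each by 2 gives whole numbers: C 2.00, H 4.00, O 3.00

(A) C2H4O3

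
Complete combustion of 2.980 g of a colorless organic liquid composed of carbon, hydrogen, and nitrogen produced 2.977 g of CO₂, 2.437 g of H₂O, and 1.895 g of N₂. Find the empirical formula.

CH4N2

mol C = 2.977 g CO₂ ÷ 44.009 g/mol = 0.067645 mol
mol H = 2 × 2.437 g H₂O ÷ 18.015 g/mol = 0.27055 mol
mol N = 2 × 1.895 g N₂ ÷ 28.014 g/mol = 0.13529 mol
Divide by the smallest (0.067645 mol): C 1.000, H 4.000, N 2.000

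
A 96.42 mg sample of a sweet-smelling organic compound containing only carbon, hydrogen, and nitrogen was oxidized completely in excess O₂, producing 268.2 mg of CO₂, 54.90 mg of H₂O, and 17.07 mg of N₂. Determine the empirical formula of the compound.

C5H5N

mol C = 0.2682 g CO₂ ÷ 44.009 g/mol = 0.0060942 mol
mol H = 2 × 0.05490 g H₂O ÷ 18.015 g/mol = 0.0060949 mol
mol N = 2 × 0.01707 g N₂ ÷ 28.014 g/mol = 0.0012187 mol
Divide by the smallest (0.0012187 mol): C 5.001, H 5.001, N 1.000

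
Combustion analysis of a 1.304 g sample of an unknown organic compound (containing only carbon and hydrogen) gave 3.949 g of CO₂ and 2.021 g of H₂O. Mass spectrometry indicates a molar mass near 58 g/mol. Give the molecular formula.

mol C = 3.949 g CO₂ ÷ 44.009 g/mol = 0.089732 mol
mol H = 2 × 2.021 g H₂O ÷ 18.015 g/mol = 0.22437 mol
Divide by the smallest (0.089732 mol): C 1.000, H 2.500
Multiplying each by 2 gives whole numbers: C 2.00, H 5.00
Empirical formula: C2H5
Empirical-formula mass = 29.06 g/mol; 58 ÷ 29.06 ≈ 2, so the molecular formula is C4H10.

C4H10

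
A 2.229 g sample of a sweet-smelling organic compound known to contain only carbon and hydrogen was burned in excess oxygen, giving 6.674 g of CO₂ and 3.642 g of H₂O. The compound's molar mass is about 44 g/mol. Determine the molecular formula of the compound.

C3H8

mol C = 6.674 g CO₂ ÷ 44.009 g/mol = 0.15165 mol
mol H = 2 × 3.642 g H₂O ÷ 18.015 g/mol = 0.40433 mol
Divide by the smallest (0.15165 mol): C 1.000, H 2.666
Multiplying each by 3 gives whole numbers: C 3.00, H 8.00
Empirical formula: C3H8
Empirical-formula mass = 44.10 g/mol; 44 ÷ 44.10 ≈ 1, so the molecular formula is C3H8.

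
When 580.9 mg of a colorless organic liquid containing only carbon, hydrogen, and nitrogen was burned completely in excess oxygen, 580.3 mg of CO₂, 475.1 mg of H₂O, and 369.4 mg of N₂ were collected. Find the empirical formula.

mol C = 0.5803 g CO₂ ÷ 44.009 g/mol = 0.013186 mol
mol H = 2 × 0.4751 g H₂O ÷ 18.015 g/mol = 0.052745 mol
mol N = 2 × 0.3694 g N₂ ÷ 28.014 g/mol = 0.026373 mol
Divide by the smallest (0.013186 mol): C 1.000, H 4.000, N 2.000

CH4N2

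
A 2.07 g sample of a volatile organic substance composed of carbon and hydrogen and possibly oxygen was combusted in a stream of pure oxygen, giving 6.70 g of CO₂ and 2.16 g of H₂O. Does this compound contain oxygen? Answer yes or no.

mol C = 6.70 g CO₂ ÷ 44.009 g/mol = 0.1522 mol
mol H = 2 × 2.16 g H₂O ÷ 18.015 g/mol = 0.2398 mol
C and H together account for 2.070 g — essentially the entire 2.07 g sample — so the compound contains no oxygen.

no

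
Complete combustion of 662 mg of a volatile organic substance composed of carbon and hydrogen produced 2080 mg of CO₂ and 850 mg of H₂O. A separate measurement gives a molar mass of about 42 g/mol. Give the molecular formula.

mol C = 2.08 g CO₂ ÷ 44.009 g/mol = 0.04726 mol
mol H = 2 × 0.850 g H₂O ÷ 18.015 g/mol = 0.09437 mol
Divide by the smallest (0.04726 mol): C 1.000, H 1.997
Empirical formula: CH2
Empirical-formula mass = 14.03 g/mol; 42 ÷ 14.03 ≈ 3, so the molecular formula is C3H6.

C3H6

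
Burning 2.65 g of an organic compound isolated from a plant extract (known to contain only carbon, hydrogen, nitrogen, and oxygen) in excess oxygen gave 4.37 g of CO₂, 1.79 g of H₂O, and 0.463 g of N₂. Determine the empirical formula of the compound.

mol C = 4.37 g CO₂ ÷ 44.009 g/mol = 0.09930 mol
mol H = 2 × 1.79 g H₂O ÷ 18.015 g/mol = 0.1987 mol
mol N = 2 × 0.463 g N₂ ÷ 28.014 g/mol = 0.03305 mol
mass O = 2.65 − (1.193 + 0.2003 + 0.4630) = 0.7940 g → mol O = 0.7940 ÷ 15.999 = 0.04963 mol
Divide by the smallest (0.03305 mol): C 3.004, H 6.012, N 1.000, O 1.501
Multiplying each by 2 gives whole numbers: C 6.01, H 12.02, N 2.00, O 3.00

C6H12N2O3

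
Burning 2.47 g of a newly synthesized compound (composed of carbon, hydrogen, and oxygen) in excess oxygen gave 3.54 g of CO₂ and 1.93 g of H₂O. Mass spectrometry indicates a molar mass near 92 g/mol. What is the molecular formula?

C3H8O3

mol C = 3.54 g CO₂ ÷ 44.009 g/mol = 0.08044 mol
mol H = 2 × 1.93 g H₂O ÷ 18.015 g/mol = 0.2143 mol
mass O = 2.47 − (0.9661 + 0.2160) = 1.288 g → mol O = 1.288 ÷ 15.999 = 0.08050 mol
Divide by the smallest (0.08044 mol): C 1.000, H 2.664, O 1.001
Multiplying each by 3 gives whole numbers: C 3.00, H 7.99, O 3.00
Empirical formula: C3H8O3
Empirical-formula mass = 92.09 g/mol; 92 ÷ 92.09 ≈ 1, so the molecular formula is C3H8O3.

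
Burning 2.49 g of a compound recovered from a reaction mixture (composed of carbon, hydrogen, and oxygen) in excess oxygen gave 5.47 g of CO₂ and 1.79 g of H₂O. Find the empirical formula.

mol C = 5.47 g CO₂ ÷ 44.009 g/mol = 0.1243 mol
mol H = 2 × 1.79 g H₂O ÷ 18.015 g/mol = 0.1987 mol
mass O = 2.49 − (1.493 + 0.2003) = 0.7968 g → mol O = 0.7968 ÷ 15.999 = 0.04980 mol
Divide by the smallest (0.04980 mol): C 2.496, H 3.990, O 1.000
Multiplying each by 2 gives whole numbers: C 4.99, H 7.98, O 2.00

C5H8O2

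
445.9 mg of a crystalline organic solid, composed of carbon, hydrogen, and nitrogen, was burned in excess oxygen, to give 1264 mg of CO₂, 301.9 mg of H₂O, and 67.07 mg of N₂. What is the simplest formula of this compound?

mol C = 1.264 g CO₂ ÷ 44.009 g/mol = 0.028721 mol
mol H = 2 × 0.3019 g H₂O ÷ 18.015 g/mol = 0.033517 mol
mol N = 2 × 0.06707 g N₂ ÷ 28.014 g/mol = 0.0047883 mol
Divide by the smallest (0.0047883 mol): C 5.998, H 7.000, N 1.000

C6H7N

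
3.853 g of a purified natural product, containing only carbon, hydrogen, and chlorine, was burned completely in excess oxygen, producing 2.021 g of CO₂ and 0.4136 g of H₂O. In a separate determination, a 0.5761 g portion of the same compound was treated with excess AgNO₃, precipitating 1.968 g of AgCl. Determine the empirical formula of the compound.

mol C = 2.021 g CO₂ ÷ 44.009 g/mol = 0.045922 mol
mol H = 2 × 0.4136 g H₂O ÷ 18.015 g/mol = 0.045917 mol
From the AgCl data: mol Cl per gram of compound = (1.968 ÷ 143.318) ÷ 0.5761 = 0.023836 mol/g, so in the 3.853 g combustion sample mol Cl = 0.091839 mol
Divide by the smallest (0.045917 mol): C 1.000, H 1.000, Cl 2.000

CHCl2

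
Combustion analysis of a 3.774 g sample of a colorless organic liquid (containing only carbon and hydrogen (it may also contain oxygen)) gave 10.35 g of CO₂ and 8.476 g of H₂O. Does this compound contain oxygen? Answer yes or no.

no

mol C = 10.35 g CO₂ ÷ 44.009 g/mol = 0.23518 mol
mol H = 2 × 8.476 g H₂O ÷ 18.015 g/mol = 0.94099 mol
C and H together account for 3.7733 g — essentially the entire 3.774 g sample — so the compound contains no oxygen.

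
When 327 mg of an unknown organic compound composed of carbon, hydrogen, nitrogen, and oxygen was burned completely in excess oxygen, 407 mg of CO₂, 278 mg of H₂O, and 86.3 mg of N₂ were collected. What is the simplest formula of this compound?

C3H10N2O2

mol C = 0.407 g CO₂ ÷ 44.009 g/mol = 0.009248 mol
mol H = 2 × 0.278 g H₂O ÷ 18.015 g/mol = 0.03086 mol
mol N = 2 × 0.0863 g N₂ ÷ 28.014 g/mol = 0.006161 mol
mass O = 0.327 − (0.1111 + 0.03111 + 0.08630) = 0.09851 g → mol O = 0.09851 ÷ 15.999 = 0.006157 mol
Divide by the smallest (0.006157 mol): C 1.502, H 5.012, N 1.001, O 1.000
Multiplying each by 2 gives whole numbers: C 3.00, H 10.02, N 2.00, O 2.00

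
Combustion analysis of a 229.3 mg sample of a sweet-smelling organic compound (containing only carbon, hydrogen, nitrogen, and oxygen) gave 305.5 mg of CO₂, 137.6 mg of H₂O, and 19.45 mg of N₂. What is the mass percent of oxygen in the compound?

mol C = 0.3055 g CO₂ ÷ 44.009 g/mol = 0.0069418 mol
mol H = 2 × 0.1376 g H₂O ÷ 18.015 g/mol = 0.015276 mol
mol N = 2 × 0.01945 g N₂ ÷ 28.014 g/mol = 0.0013886 mol
mass O = 0.2293 − (0.083378 + 0.015398 + 0.019450) = 0.11107 g → mol O = 0.11107 ÷ 15.999 = 0.0069426 mol
mass % O = 0.11107 g ÷ 0.2293 g × 100%

48.44%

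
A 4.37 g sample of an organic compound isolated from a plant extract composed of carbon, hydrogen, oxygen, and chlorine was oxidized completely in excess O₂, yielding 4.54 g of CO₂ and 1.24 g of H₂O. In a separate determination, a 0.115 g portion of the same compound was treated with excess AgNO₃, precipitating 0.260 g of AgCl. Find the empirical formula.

mol C = 4.54 g CO₂ ÷ 44.009 g/mol = 0.1032 mol
mol H = 2 × 1.24 g H₂O ÷ 18.015 g/mol = 0.1377 mol
From the AgCl data: mol Cl per gram of compound = (0.260 ÷ 143.318) ÷ 0.115 = 0.01578 mol/g, so in the 4.37 g combustion sample mol Cl = 0.06894 mol
mass O = 4.37 − (1.239 + 0.1388 + 2.444) = 0.5483 g → mol O = 0.5483 ÷ 15.999 = 0.03427 mol
Divide by the smallest (0.03427 mol): C 3.010, H 4.017, Cl 2.011, O 1.000

C3H4Cl2O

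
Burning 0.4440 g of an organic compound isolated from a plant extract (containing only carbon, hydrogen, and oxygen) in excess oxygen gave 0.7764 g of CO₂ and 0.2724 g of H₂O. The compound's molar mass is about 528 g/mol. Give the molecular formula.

C21H36O15

mol C = 0.7764 g CO₂ ÷ 44.009 g/mol = 0.017642 mol
mol H = 2 × 0.2724 g H₂O ÷ 18.015 g/mol = 0.030241 mol
mass O = 0.4440 − (0.21190 + 0.030483) = 0.20162 g → mol O = 0.20162 ÷ 15.999 = 0.012602 mol
Divide by the smallest (0.012602 mol): C 1.400, H 2.400, O 1.000
Multiplying each by 5 gives whole numbers: C 7.00, H 12.00, O 5.00
Empirical formula: C7H12O5
Empirical-formula mass = 176.17 g/mol; 528 ÷ 176.17 ≈ 3, so the molecular formula is C21H36O15.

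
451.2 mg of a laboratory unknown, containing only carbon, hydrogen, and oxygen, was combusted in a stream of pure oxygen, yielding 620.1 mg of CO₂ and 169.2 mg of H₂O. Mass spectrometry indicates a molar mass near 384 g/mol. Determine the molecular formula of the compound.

mol C = 0.6201 g CO₂ ÷ 44.009 g/mol = 0.014090 mol
mol H = 2 × 0.1692 g H₂O ÷ 18.015 g/mol = 0.018784 mol
mass O = 0.4512 − (0.16924 + 0.018935) = 0.26303 g → mol O = 0.26303 ÷ 15.999 = 0.016440 mol
Divide by the smallest (0.014090 mol): C 1.000, H 1.333, O 1.167
Multiplying each by 6 gives whole numbers: C 6.00, H 8.00, O 7.00
Empirical formula: C6H8O7
Empirical-formula mass = 192.12 g/mol; 384 ÷ 192.12 ≈ 2, so the molecular formula is C12H16O14.

C12H16O14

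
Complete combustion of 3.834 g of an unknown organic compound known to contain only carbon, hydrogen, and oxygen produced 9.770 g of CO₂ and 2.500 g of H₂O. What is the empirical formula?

mol C = 9.770 g CO₂ ÷ 44.009 g/mol = 0.22200 mol
mol H = 2 × 2.500 g H₂O ÷ 18.015 g/mol = 0.27755 mol
mass O = 3.834 − (2.6664 + 0.27977) = 0.88779 g → mol O = 0.88779 ÷ 15.999 = 0.055490 mol
Divide by the smallest (0.055490 mol): C 4.001, H 5.002, O 1.000

C4H5O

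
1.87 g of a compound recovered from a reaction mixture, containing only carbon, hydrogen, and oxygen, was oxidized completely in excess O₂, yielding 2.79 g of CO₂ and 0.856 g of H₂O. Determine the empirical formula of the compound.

C2H3O2

mol C = 2.79 g CO₂ ÷ 44.009 g/mol = 0.06340 mol
mol H = 2 × 0.856 g H₂O ÷ 18.015 g/mol = 0.09503 mol
mass O = 1.87 − (0.7615 + 0.09579) = 1.013 g → mol O = 1.013 ÷ 15.999 = 0.06330 mol
Divide by the smallest (0.06330 mol): C 1.001, H 1.501, O 1.000
Multiplying each by 2 gives whole numbers: C 2.00, H 3.00, O 2.00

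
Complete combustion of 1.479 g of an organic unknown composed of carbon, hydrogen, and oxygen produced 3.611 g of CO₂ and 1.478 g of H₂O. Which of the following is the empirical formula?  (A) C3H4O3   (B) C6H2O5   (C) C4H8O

mol C = 3.611 g CO₂ ÷ 44.009 g/mol = 0.082051 mol
mol H = 2 × 1.478 g H₂O ÷ 18.015 g/mol = 0.16409 mol
mass O = 1.479 − (0.98552 + 0.16540) = 0.32808 g → mol O = 0.32808 ÷ 15.999 = 0.020506 mol
Divide by the smallest (0.020506 mol): C 4.001, H 8.002, O 1.000

(C) C4H8O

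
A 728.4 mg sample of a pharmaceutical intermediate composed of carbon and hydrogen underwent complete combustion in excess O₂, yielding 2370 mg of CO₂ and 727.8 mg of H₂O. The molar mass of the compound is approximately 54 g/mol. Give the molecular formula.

mol C = 2.370 g CO₂ ÷ 44.009 g/mol = 0.053853 mol
mol H = 2 × 0.7278 g H₂O ÷ 18.015 g/mol = 0.080799 mol
Divide by the smallest (0.053853 mol): C 1.000, H 1.500
Multiplying each by 2 gives whole numbers: C 2.00, H 3.00
Empirical formula: C2H3
Empirical-formula mass = 27.05 g/mol; 54 ÷ 27.05 ≈ 2, so the molecular formula is C4H6.

C4H6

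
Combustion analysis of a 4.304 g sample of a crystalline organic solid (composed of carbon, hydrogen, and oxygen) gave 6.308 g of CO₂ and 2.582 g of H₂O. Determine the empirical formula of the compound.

CH2O

mol C = 6.308 g CO₂ ÷ 44.009 g/mol = 0.14333 mol
mol H = 2 × 2.582 g H₂O ÷ 18.015 g/mol = 0.28665 mol
mass O = 4.304 − (1.7216 + 0.28894) = 2.2935 g → mol O = 2.2935 ÷ 15.999 = 0.14335 mol
Divide by the smallest (0.14333 mol): C 1.000, H 2.000, O 1.000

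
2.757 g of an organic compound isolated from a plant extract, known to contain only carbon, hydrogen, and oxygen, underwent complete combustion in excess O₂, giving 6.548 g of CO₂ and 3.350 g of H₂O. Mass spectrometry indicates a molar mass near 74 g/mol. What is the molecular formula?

C4H10O

mol C = 6.548 g CO₂ ÷ 44.009 g/mol = 0.14879 mol
mol H = 2 × 3.350 g H₂O ÷ 18.015 g/mol = 0.37191 mol
mass O = 2.757 − (1.7871 + 0.37489) = 0.59502 g → mol O = 0.59502 ÷ 15.999 = 0.037191 mol
Divide by the smallest (0.037191 mol): C 4.001, H 10.000, O 1.000
Empirical formula: C4H10O
Empirical-formula mass = 74.12 g/mol; 74 ÷ 74.12 ≈ 1, so the molecular formula is C4H10O.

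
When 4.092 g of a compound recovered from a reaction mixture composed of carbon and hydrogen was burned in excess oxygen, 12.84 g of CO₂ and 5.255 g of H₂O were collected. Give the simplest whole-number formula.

CH2

mol C = 12.84 g CO₂ ÷ 44.009 g/mol = 0.29176 mol
mol H = 2 × 5.255 g H₂O ÷ 18.015 g/mol = 0.58340 mol
Divide by the smallest (0.29176 mol): C 1.000, H 2.000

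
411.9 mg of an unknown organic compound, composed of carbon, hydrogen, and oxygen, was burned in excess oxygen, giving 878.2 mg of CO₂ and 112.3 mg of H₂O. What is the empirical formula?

C8H5O4

mol C = 0.8782 g CO₂ ÷ 44.009 g/mol = 0.019955 mol
mol H = 2 × 0.1123 g H₂O ÷ 18.015 g/mol = 0.012467 mol
mass O = 0.4119 − (0.23968 + 0.012567) = 0.15965 g → mol O = 0.15965 ÷ 15.999 = 0.0099790 mol
Divide by the smallest (0.0099790 mol): C 2.000, H 1.249, O 1.000
Multiplying each by 4 gives whole numbers: C 8.00, H 5.00, O 4.00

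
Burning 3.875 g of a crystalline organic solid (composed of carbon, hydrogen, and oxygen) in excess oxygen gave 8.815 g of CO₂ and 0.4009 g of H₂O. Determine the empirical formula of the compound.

C9H2O4

mol C = 8.815 g CO₂ ÷ 44.009 g/mol = 0.20030 mol
mol H = 2 × 0.4009 g H₂O ÷ 18.015 g/mol = 0.044507 mol
mass O = 3.875 − (2.4058 + 0.044863) = 1.4243 g → mol O = 1.4243 ÷ 15.999 = 0.089026 mol
Divide by the smallest (0.044507 mol): C 4.500, H 1.000, O 2.000
Multiplying each by 2 gives whole numbers: C 9.00, H 2.00, O 4.00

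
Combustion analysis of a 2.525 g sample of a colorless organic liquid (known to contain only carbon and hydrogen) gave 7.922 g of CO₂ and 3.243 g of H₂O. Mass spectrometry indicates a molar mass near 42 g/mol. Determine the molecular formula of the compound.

mol C = 7.922 g CO₂ ÷ 44.009 g/mol = 0.18001 mol
mol H = 2 × 3.243 g H₂O ÷ 18.015 g/mol = 0.36003 mol
Divide by the smallest (0.18001 mol): C 1.000, H 2.000
Empirical formula: CH2
Empirical-formula mass = 14.03 g/mol; 42 ÷ 14.03 ≈ 3, so the molecular formula is C3H6.

C3H6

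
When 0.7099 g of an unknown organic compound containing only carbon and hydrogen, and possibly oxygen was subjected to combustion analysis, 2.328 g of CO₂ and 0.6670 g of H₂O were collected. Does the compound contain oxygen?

no

mol C = 2.328 g CO₂ ÷ 44.009 g/mol = 0.052898 mol
mol H = 2 × 0.6670 g H₂O ÷ 18.015 g/mol = 0.074049 mol
C and H together account for 0.71000 g — essentially the entire 0.7099 g sample — so the compound contains no oxygen.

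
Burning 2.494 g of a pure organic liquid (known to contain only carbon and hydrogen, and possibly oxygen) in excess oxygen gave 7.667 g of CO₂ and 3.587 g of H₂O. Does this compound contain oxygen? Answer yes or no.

no

mol C = 7.667 g CO₂ ÷ 44.009 g/mol = 0.17421 mol
mol H = 2 × 3.587 g H₂O ÷ 18.015 g/mol = 0.39822 mol
C and H together account for 2.4939 g — essentially the entire 2.494 g sample — so the compound contains no oxygen.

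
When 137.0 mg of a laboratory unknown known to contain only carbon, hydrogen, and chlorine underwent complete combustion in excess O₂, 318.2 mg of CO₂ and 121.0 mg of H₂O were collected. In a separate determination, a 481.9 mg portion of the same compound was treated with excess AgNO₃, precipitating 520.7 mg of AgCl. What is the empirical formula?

mol C = 0.3182 g CO₂ ÷ 44.009 g/mol = 0.0072303 mol
mol H = 2 × 0.1210 g H₂O ÷ 18.015 g/mol = 0.013433 mol
From the AgCl data: mol Cl per gram of compound = (0.5207 ÷ 143.318) ÷ 0.4819 = 0.0075393 mol/g, so in the 0.1370 g combustion sample mol Cl = 0.0010329 mol
Divide by the smallest (0.0010329 mol): C 7.000, H 13.006, Cl 1.000

C7H13Cl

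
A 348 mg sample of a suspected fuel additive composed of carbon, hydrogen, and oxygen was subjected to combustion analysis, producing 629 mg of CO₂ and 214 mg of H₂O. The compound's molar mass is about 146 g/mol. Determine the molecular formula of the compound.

mol C = 0.629 g CO₂ ÷ 44.009 g/mol = 0.01429 mol
mol H = 2 × 0.214 g H₂O ÷ 18.015 g/mol = 0.02376 mol
mass O = 0.348 − (0.1717 + 0.02395) = 0.1524 g → mol O = 0.1524 ÷ 15.999 = 0.009525 mol
Divide by the smallest (0.009525 mol): C 1.501, H 2.494, O 1.000
Multiplying each by 2 gives whole numbers: C 3.00, H 4.99, O 2.00
Empirical formula: C3H5O2
Empirical-formula mass = 73.07 g/mol; 146 ÷ 73.07 ≈ 2, so the molecular formula is C6H10O4.

C6H10O4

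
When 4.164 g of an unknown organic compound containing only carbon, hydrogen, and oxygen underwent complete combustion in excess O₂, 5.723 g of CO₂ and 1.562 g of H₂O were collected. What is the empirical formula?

mol C = 5.723 g CO₂ ÷ 44.009 g/mol = 0.13004 mol
mol H = 2 × 1.562 g H₂O ÷ 18.015 g/mol = 0.17341 mol
mass O = 4.164 − (1.5619 + 0.17480) = 2.4273 g → mol O = 2.4273 ÷ 15.999 = 0.15171 mol
Divide by the smallest (0.13004 mol): C 1.000, H 1.334, O 1.167
Multiplying each by 6 gives whole numbers: C 6.00, H 8.00, O 7.00

C6H8O7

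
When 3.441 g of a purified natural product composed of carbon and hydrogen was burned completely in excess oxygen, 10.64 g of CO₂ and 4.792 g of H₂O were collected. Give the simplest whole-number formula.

mol C = 10.64 g CO₂ ÷ 44.009 g/mol = 0.24177 mol
mol H = 2 × 4.792 g H₂O ÷ 18.015 g/mol = 0.53200 mol
Divide by the smallest (0.24177 mol): C 1.000, H 2.200
Multiplying each by 5 gives whole numbers: C 5.00, H 11.00

C5H11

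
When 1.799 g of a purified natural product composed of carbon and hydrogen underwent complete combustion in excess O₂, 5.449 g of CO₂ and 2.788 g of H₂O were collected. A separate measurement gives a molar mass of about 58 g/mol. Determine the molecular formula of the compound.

mol C = 5.449 g CO₂ ÷ 44.009 g/mol = 0.12382 mol
mol H = 2 × 2.788 g H₂O ÷ 18.015 g/mol = 0.30952 mol
Divide by the smallest (0.12382 mol): C 1.000, H 2.500
Multiplying each by 2 gives whole numbers: C 2.00, H 5.00
Empirical formula: C2H5
Empirical-formula mass = 29.06 g/mol; 58 ÷ 29.06 ≈ 2, so the molecular formula is C4H10.

C4H10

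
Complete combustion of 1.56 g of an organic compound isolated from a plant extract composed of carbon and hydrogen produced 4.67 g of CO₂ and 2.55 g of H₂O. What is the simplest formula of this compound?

mol C = 4.67 g CO₂ ÷ 44.009 g/mol = 0.1061 mol
mol H = 2 × 2.55 g H₂O ÷ 18.015 g/mol = 0.2831 mol
Divide by the smallest (0.1061 mol): C 1.000, H 2.668
Multiplying each by 3 gives whole numbers: C 3.00, H 8.00

C3H8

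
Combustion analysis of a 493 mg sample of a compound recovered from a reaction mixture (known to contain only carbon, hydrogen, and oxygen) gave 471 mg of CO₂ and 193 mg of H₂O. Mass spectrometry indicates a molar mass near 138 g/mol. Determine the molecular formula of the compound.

mol C = 0.471 g CO₂ ÷ 44.009 g/mol = 0.01070 mol
mol H = 2 × 0.193 g H₂O ÷ 18.015 g/mol = 0.02143 mol
mass O = 0.493 − (0.1285 + 0.02160) = 0.3429 g → mol O = 0.3429 ÷ 15.999 = 0.02143 mol
Divide by the smallest (0.01070 mol): C 1.000, H 2.002, O 2.002
Empirical formula: CH2O2
Empirical-formula mass = 46.02 g/mol; 138 ÷ 46.02 ≈ 3, so the molecular formula is C3H6O6.

C3H6O6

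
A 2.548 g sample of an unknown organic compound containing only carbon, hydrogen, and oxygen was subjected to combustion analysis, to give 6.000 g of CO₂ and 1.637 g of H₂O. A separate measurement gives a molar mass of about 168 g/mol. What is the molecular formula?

mol C = 6.000 g CO₂ ÷ 44.009 g/mol = 0.13634 mol
mol H = 2 × 1.637 g H₂O ÷ 18.015 g/mol = 0.18174 mol
mass O = 2.548 − (1.6375 + 0.18319) = 0.72728 g → mol O = 0.72728 ÷ 15.999 = 0.045458 mol
Divide by the smallest (0.045458 mol): C 2.999, H 3.998, O 1.000
Empirical formula: C3H4O
Empirical-formula mass = 56.06 g/mol; 168 ÷ 56.06 ≈ 3, so the molecular formula is C9H12O3.

C9H12O3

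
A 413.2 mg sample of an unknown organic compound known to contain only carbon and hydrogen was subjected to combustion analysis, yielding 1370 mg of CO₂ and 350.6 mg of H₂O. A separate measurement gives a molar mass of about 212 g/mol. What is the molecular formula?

C16H20

mol C = 1.370 g CO₂ ÷ 44.009 g/mol = 0.031130 mol
mol H = 2 × 0.3506 g H₂O ÷ 18.015 g/mol = 0.038923 mol
Divide by the smallest (0.031130 mol): C 1.000, H 1.250
Multiplying each by 4 gives whole numbers: C 4.00, H 5.00
Empirical formula: C4H5
Empirical-formula mass = 53.08 g/mol; 212 ÷ 53.08 ≈ 4, so the molecular formula is C16H20.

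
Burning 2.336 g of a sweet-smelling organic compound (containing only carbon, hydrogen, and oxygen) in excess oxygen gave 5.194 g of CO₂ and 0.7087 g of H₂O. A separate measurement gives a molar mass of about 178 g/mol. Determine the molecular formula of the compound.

C9H6O4

mol C = 5.194 g CO₂ ÷ 44.009 g/mol = 0.11802 mol
mol H = 2 × 0.7087 g H₂O ÷ 18.015 g/mol = 0.078679 mol
mass O = 2.336 − (1.4176 + 0.079308) = 0.83914 g → mol O = 0.83914 ÷ 15.999 = 0.052449 mol
Divide by the smallest (0.052449 mol): C 2.250, H 1.500, O 1.000
Multiplying each by 4 gives whole numbers: C 9.00, H 6.00, O 4.00
Empirical formula: C9H6O4
Empirical-formula mass = 178.14 g/mol; 178 ÷ 178.14 ≈ 1, so the molecular formula is C9H6O4.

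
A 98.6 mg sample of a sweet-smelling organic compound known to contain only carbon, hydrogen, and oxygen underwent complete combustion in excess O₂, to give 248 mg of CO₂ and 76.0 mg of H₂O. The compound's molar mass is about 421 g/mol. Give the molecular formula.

mol C = 0.248 g CO₂ ÷ 44.009 g/mol = 0.005635 mol
mol H = 2 × 0.0760 g H₂O ÷ 18.015 g/mol = 0.008437 mol
mass O = 0.0986 − (0.06768 + 0.008505) = 0.02241 g → mol O = 0.02241 ÷ 15.999 = 0.001401 mol
Divide by the smallest (0.001401 mol): C 4.023, H 6.024, O 1.000
Empirical formula: C4H6O
Empirical-formula mass = 70.09 g/mol; 421 ÷ 70.09 ≈ 6, so the molecular formula is C24H36O6.

C24H36O6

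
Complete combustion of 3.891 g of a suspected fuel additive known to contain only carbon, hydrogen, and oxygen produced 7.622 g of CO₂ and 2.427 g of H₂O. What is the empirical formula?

C9H14O5

mol C = 7.622 g CO₂ ÷ 44.009 g/mol = 0.17319 mol
mol H = 2 × 2.427 g H₂O ÷ 18.015 g/mol = 0.26944 mol
mass O = 3.891 − (2.0802 + 0.27160) = 1.5392 g → mol O = 1.5392 ÷ 15.999 = 0.096206 mol
Divide by the smallest (0.096206 mol): C 1.800, H 2.801, O 1.000
Multiplying each by 5 gives whole numbers: C 9.00, H 14.00, O 5.00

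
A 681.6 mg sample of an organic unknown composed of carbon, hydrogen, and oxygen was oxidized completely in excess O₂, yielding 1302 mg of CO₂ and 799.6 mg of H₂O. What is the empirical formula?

C2H6O

mol C = 1.302 g CO₂ ÷ 44.009 g/mol = 0.029585 mol
mol H = 2 × 0.7996 g H₂O ÷ 18.015 g/mol = 0.088770 mol
mass O = 0.6816 − (0.35534 + 0.089481) = 0.23678 g → mol O = 0.23678 ÷ 15.999 = 0.014799 mol
Divide by the smallest (0.014799 mol): C 1.999, H 5.998, O 1.000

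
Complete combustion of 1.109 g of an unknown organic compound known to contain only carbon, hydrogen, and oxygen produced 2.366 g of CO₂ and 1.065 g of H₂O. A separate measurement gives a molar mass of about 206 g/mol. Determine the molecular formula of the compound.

C10H22O4

mol C = 2.366 g CO₂ ÷ 44.009 g/mol = 0.053762 mol
mol H = 2 × 1.065 g H₂O ÷ 18.015 g/mol = 0.11823 mol
mass O = 1.109 − (0.64573 + 0.11918) = 0.34409 g → mol O = 0.34409 ÷ 15.999 = 0.021507 mol
Divide by the smallest (0.021507 mol): C 2.500, H 5.498, O 1.000
Multiplying each by 2 gives whole numbers: C 5.00, H 11.00, O 2.00
Empirical formula: C5H11O2
Empirical-formula mass = 103.14 g/mol; 206 ÷ 103.14 ≈ 2, so the molecular formula is C10H22O4.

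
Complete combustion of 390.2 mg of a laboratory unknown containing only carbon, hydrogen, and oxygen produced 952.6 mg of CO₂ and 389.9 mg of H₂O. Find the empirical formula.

C4H8O

mol C = 0.9526 g CO₂ ÷ 44.009 g/mol = 0.021646 mol
mol H = 2 × 0.3899 g H₂O ÷ 18.015 g/mol = 0.043286 mol
mass O = 0.3902 − (0.25998 + 0.043632) = 0.086583 g → mol O = 0.086583 ÷ 15.999 = 0.0054118 mol
Divide by the smallest (0.0054118 mol): C 4.000, H 7.999, O 1.000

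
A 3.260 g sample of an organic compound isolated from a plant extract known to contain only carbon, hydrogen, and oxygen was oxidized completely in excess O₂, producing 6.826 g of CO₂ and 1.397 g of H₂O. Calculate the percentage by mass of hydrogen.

mol C = 6.826 g CO₂ ÷ 44.009 g/mol = 0.15510 mol
mol H = 2 × 1.397 g H₂O ÷ 18.015 g/mol = 0.15509 mol
mass O = 3.260 − (1.8630 + 0.15633) = 1.2407 g → mol O = 1.2407 ÷ 15.999 = 0.077549 mol
mass % H = 0.15633 g ÷ 3.260 g × 100%

4.80%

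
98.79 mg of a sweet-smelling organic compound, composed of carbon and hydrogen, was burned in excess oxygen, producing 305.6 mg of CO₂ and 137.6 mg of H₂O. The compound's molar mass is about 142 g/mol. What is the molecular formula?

C10H22

mol C = 0.3056 g CO₂ ÷ 44.009 g/mol = 0.0069440 mol
mol H = 2 × 0.1376 g H₂O ÷ 18.015 g/mol = 0.015276 mol
Divide by the smallest (0.0069440 mol): C 1.000, H 2.200
Multiplying each by 5 gives whole numbers: C 5.00, H 11.00
Empirical formula: C5H11
Empirical-formula mass = 71.14 g/mol; 142 ÷ 71.14 ≈ 2, so the molecular formula is C10H22.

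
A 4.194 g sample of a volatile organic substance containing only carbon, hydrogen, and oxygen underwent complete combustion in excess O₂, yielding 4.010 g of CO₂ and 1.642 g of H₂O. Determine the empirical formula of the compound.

CH2O2

mol C = 4.010 g CO₂ ÷ 44.009 g/mol = 0.091118 mol
mol H = 2 × 1.642 g H₂O ÷ 18.015 g/mol = 0.18229 mol
mass O = 4.194 − (1.0944 + 0.18375) = 2.9158 g → mol O = 2.9158 ÷ 15.999 = 0.18225 mol
Divide by the smallest (0.091118 mol): C 1.000, H 2.001, O 2.000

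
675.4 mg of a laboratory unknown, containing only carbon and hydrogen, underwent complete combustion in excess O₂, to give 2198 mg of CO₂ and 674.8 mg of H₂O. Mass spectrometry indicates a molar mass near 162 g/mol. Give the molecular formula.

C12H18

mol C = 2.198 g CO₂ ÷ 44.009 g/mol = 0.049944 mol
mol H = 2 × 0.6748 g H₂O ÷ 18.015 g/mol = 0.074915 mol
Divide by the smallest (0.049944 mol): C 1.000, H 1.500
Multiplying each by 2 gives whole numbers: C 2.00, H 3.00
Empirical formula: C2H3
Empirical-formula mass = 27.05 g/mol; 162 ÷ 27.05 ≈ 6, so the molecular formula is C12H18.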